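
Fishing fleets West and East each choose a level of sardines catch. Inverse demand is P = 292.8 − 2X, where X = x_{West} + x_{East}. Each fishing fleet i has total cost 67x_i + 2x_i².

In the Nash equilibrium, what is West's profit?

Fishing fleet West's profit: π = x_{West}(292.8 − 2(x_{West} + x_{East})) − 67x_{West} − 2x_{West}².
∂π/∂x_{West} = 225.8 − 8x_{West} − 2x_{East} = 0, so x_{West} = 28.225 − 0.25x_{East}.
Setting x_{West} = x_{East} in the reaction function: x_{West} = 28.225 − 0.25x_{West}, so x_{West} = 28.225 / 1.25 = 22.58.
Price P = 292.8 − 2·45.16 = 202.48.
West's profit: (202.48 − 67)·22.58 − 2(22.58)² = 2039.4256.

2039.4256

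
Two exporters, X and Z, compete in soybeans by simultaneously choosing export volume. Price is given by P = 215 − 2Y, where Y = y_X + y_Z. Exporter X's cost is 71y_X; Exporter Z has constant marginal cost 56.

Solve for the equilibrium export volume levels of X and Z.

21.5, 29

Exporter X's profit: π = y_X(215 − 2(y_X + y_Z)) − 71y_X.
∂π/∂y_X = 144 − 4y_X − 2y_Z = 0, so y_X = 36 − 0.5y_Z.
By the same steps for Z: y_Z = 39.75 − 0.5y_X.
Substituting the second reaction function into the first: y_X = 36 − 0.5(39.75 − 0.5y_X), which gives 0.75y_X = 16.125 ⇒ y_X = 21.5.
Then y_Z = 39.75 − 0.5·21.5 = 29.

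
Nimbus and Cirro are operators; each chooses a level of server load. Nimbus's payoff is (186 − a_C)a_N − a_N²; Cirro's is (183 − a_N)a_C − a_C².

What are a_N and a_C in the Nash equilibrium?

Expanding Nimbus's payoff: 186a_N − a_Ca_N − a_N².
∂π/∂a_N = 186 − a_C − 2a_N = 0, so a_N = 93 − 0.5a_C.
Likewise for Cirro: a_C = 91.5 − 0.5a_N.
Substituting the second reaction function into the first: a_N = 93 − 0.5(91.5 − 0.5a_N), which gives 0.75a_N = 47.25 ⇒ a_N = 63.
Then a_C = 91.5 − 0.5·63 = 60.

63, 60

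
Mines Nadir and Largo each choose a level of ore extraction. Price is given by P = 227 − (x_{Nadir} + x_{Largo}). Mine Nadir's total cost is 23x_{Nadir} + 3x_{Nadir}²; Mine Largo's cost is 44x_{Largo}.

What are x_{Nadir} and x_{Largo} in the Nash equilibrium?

15, 84

Mine Nadir's profit: π = x_{Nadir}(227 − (x_{Nadir} + x_{Largo})) − 23x_{Nadir} − 3x_{Nadir}².
∂π/∂x_{Nadir} = 204 − 8x_{Nadir} − x_{Largo} = 0, so x_{Nadir} = 25.5 − 0.125x_{Largo}.
For Largo: ∂π/∂x_{Largo} = 183 − 2x_{Largo} − x_{Nadir} = 0 ⇒ x_{Largo} = 91.5 − 0.5x_{Nadir}.
Plugging x_{Largo} into Nadir's best response: x_{Nadir} = 25.5 − 0.125(91.5 − 0.5x_{Nadir}) ⇒ 0.9375x_{Nadir} = 14.0625, so x_{Nadir} = 15.
Then x_{Largo} = 91.5 − 0.5·15 = 84.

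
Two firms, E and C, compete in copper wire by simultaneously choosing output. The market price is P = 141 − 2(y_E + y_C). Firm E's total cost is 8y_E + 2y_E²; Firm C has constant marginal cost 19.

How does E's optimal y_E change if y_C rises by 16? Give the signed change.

-4

Firm E's profit: π = y_E(141 − 2(y_E + y_C)) − 8y_E − 2y_E².
∂π/∂y_E = 133 − 8y_E − 2y_C = 0, so y_E = 16.625 − 0.25y_C.
The reaction-function slope is −0.25, so a 16-unit rise in y_C moves y_E by −0.25 × 16 = −4. E's best response falls — the actions are strategic substitutes.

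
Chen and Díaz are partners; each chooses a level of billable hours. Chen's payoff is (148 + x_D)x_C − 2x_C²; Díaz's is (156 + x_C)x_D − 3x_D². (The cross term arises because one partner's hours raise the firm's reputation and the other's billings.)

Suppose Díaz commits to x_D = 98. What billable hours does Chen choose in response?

61.5

Expanding Chen's payoff: 148x_C + x_Dx_C − 2x_C².
∂π/∂x_C = 148 + x_D − 4x_C = 0, so x_C = 37 + 0.25x_D.
At x_D = 98: x_C = 37 + 0.25·98 = 61.5.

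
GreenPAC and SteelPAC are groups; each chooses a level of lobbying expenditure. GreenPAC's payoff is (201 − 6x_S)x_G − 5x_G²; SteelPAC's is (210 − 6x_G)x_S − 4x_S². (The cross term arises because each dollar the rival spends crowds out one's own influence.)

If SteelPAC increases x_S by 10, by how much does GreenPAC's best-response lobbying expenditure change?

-6

Expanding GreenPAC's payoff: 201x_G − 6x_Sx_G − 5x_G².
∂π/∂x_G = 201 − 6x_S − 10x_G = 0, so x_G = 20.1 − 0.6x_S.
The reaction-function slope is −0.6, so a 10-unit rise in x_S moves x_G by −0.6 × 10 = −6. GreenPAC's best response falls — the actions are strategic substitutes.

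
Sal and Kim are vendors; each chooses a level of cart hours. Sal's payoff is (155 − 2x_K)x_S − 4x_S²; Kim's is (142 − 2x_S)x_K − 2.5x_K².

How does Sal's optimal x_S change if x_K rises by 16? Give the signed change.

-4

Expanding Sal's payoff: 155x_S − 2x_Kx_S − 4x_S².
∂π/∂x_S = 155 − 2x_K − 8x_S = 0, so x_S = 19.375 − 0.25x_K.
The reaction-function slope is −0.25, so a 16-unit rise in x_K moves x_S by −0.25 × 16 = −4. Sal's best response falls — the actions are strategic substitutes.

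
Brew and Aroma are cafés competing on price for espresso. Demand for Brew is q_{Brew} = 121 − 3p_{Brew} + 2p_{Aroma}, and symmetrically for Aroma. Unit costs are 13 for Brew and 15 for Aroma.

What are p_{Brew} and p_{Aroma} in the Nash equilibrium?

Brew's profit: π = (p_{Brew} − 13)(121 − 3p_{Brew} + 2p_{Aroma}).
∂π/∂p_{Brew} = 160 − 6p_{Brew} + 2p_{Aroma} = 0 ⇒ p_{Brew} = 80/3 + (1/3)p_{Aroma}.
Similarly p_{Aroma} = 83/3 + (1/3)p_{Brew}.
Solving the two reaction functions simultaneously: (1 − (1/3)(1/3))p_{Brew} = 80/3 + (1/3)·(83/3), so (8/9)p_{Brew} = 323/9 and p_{Brew} = 40.375.
Then p_{Aroma} = 83/3 + (1/3)·40.375 = 41.125.

40.375, 41.125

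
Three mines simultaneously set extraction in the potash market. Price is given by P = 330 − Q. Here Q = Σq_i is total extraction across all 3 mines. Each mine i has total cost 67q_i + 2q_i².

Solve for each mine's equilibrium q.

A representative mine's profit is π_i = q_i(330 − Q) − 67q_i − 2q_i², with Q = q_i + Σ_{j≠i} q_j.
First-order condition: 263 − 6q_i − Σ_{j≠i} q_j = 0.
In a symmetric equilibrium every mine chooses the same q, so Σ_{j≠i} q_j = 2q. The condition becomes 263 − 8q = 0, giving q = 263/8 = 32.875.

32.875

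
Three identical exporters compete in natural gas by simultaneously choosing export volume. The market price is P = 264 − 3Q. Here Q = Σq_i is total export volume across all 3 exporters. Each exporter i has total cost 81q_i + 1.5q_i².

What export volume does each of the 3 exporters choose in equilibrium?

A representative exporter's profit is π_i = q_i(264 − 3Q) − 81q_i − 1.5q_i², with Q = q_i + Σ_{j≠i} q_j.
First-order condition: 183 − 9q_i − 3Σ_{j≠i} q_j = 0.
Imposing symmetry (q_j = q for all j) turns Σ_{j≠i} q_j into 2q, so 183 = 15q and q = 12.2.

12.2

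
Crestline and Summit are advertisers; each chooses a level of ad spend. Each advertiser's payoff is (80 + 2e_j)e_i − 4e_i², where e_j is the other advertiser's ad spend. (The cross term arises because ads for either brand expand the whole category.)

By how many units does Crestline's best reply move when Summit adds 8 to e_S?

Crestline's payoff is (80 + 2e_S)e_C − 4e_C².
∂π/∂e_C = 80 + 2e_S − 8e_C = 0, so e_C = 10 + 0.25e_S.
The reaction-function slope is 0.25, so an 8-unit rise in e_S moves e_C by 0.25 × 8 = 2. Crestline's best response rises — the actions are strategic complements.

2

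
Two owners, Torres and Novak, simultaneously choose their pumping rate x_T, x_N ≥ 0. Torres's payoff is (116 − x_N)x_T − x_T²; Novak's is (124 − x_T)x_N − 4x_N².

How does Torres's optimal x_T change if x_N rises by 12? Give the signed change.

Expanding Torres's payoff: 116x_T − x_Nx_T − x_T².
∂π/∂x_T = 116 − x_N − 2x_T = 0, so x_T = 58 − 0.5x_N.
The reaction-function slope is −0.5, so a 12-unit rise in x_N moves x_T by −0.5 × 12 = −6. Torres's best response falls — the actions are strategic substitutes.

-6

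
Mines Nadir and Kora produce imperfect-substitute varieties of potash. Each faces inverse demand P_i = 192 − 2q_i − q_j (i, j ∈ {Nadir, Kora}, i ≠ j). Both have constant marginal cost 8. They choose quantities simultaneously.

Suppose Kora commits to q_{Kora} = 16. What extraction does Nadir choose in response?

42

Mine Nadir's profit: π = q_{Nadir}(192 − 2q_{Nadir} − q_{Kora}) − 8q_{Nadir}.
∂π/∂q_{Nadir} = 184 − 4q_{Nadir} − q_{Kora} = 0 ⇒ q_{Nadir} = 46 − 0.25q_{Kora}.
At q_{Kora} = 16: q_{Nadir} = 46 − 0.25·16 = 42.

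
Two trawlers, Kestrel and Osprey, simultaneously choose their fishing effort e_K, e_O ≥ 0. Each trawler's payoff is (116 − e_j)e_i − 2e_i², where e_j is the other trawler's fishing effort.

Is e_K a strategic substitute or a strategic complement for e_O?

strategic substitutes

Kestrel's payoff is (116 − e_O)e_K − 2e_K².
∂π/∂e_K = 116 − e_O − 4e_K = 0, so e_K = 29 − 0.25e_O.
The best-response slope de_K/de_O = −0.25 < 0: the reaction function is downward-sloping, so the choices are strategic substitutes.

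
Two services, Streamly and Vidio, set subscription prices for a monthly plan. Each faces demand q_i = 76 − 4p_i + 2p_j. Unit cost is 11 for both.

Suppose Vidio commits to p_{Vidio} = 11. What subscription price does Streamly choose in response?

17.75

Streamly's profit: π = (p_{Streamly} − 11)(76 − 4p_{Streamly} + 2p_{Vidio}).
∂π/∂p_{Streamly} = 120 − 8p_{Streamly} + 2p_{Vidio} = 0 ⇒ p_{Streamly} = 15 + 0.25p_{Vidio}.
At p_{Vidio} = 11: p_{Streamly} = 15 + 0.25·11 = 17.75.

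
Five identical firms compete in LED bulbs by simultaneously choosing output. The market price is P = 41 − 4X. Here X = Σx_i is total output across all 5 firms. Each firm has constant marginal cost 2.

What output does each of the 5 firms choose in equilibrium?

1.625

A representative firm's profit is π_i = x_i(41 − 4X) − 2x_i, with X = x_i + Σ_{j≠i} x_j.
First-order condition: 39 − 8x_i − 4Σ_{j≠i} x_j = 0.
Imposing symmetry (x_j = x for all j) turns Σ_{j≠i} x_j into 4x, so 39 = 24x and x = 1.625.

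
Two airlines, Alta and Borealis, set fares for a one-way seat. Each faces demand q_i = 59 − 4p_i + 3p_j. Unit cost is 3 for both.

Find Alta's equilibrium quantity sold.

44.8

Alta's profit: π = (p_{Alta} − 3)(59 − 4p_{Alta} + 3p_{Borealis}).
∂π/∂p_{Alta} = 71 − 8p_{Alta} + 3p_{Borealis} = 0 ⇒ p_{Alta} = 8.875 + 0.375p_{Borealis}.
By symmetry p_{Borealis} = p_{Alta}; substituting into the reaction function, 0.625p_{Alta} = 8.875 and p_{Alta} = 14.2.
q_{Alta} = 59 − 4·14.2 + 3·14.2 = 44.8.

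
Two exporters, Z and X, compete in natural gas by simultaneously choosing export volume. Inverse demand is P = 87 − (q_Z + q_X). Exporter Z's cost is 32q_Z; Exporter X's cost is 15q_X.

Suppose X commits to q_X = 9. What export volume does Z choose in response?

Exporter Z's profit: π = q_Z(87 − (q_Z + q_X)) − 32q_Z.
∂π/∂q_Z = 55 − 2q_Z − q_X = 0, so q_Z = 27.5 − 0.5q_X.
At q_X = 9: q_Z = 27.5 − 0.5·9 = 23.

23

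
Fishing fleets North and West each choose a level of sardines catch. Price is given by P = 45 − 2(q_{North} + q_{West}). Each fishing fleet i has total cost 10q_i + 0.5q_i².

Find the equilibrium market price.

Fishing fleet North's profit: π = q_{North}(45 − 2(q_{North} + q_{West})) − 10q_{North} − 0.5q_{North}².
∂π/∂q_{North} = 35 − 5q_{North} − 2q_{West} = 0, so q_{North} = 7 − 0.4q_{West}.
The game is symmetric, so in equilibrium q_{West} = q_{North}: the reaction function gives 1.4q_{North} = 7, hence q_{North} = 5.
Equilibrium price: P = 45 − 2·10 = 25.

25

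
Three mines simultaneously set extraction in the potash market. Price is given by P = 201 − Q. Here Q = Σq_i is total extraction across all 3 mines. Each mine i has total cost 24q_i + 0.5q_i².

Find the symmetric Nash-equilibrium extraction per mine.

35.4

A representative mine's profit is π_i = q_i(201 − Q) − 24q_i − 0.5q_i², with Q = q_i + Σ_{j≠i} q_j.
First-order condition: 177 − 3q_i − Σ_{j≠i} q_j = 0.
In a symmetric equilibrium every mine chooses the same q, so Σ_{j≠i} q_j = 2q. The condition becomes 177 − 5q = 0, giving q = 177/5 = 35.4.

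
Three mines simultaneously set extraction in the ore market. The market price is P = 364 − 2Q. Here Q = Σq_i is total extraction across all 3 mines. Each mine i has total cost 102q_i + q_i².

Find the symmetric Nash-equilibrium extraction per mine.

A representative mine's profit is π_i = q_i(364 − 2Q) − 102q_i − q_i², with Q = q_i + Σ_{j≠i} q_j.
First-order condition: 262 − 6q_i − 2Σ_{j≠i} q_j = 0.
Imposing symmetry (q_j = q for all j) turns Σ_{j≠i} q_j into 2q, so 262 = 10q and q = 26.2.

26.2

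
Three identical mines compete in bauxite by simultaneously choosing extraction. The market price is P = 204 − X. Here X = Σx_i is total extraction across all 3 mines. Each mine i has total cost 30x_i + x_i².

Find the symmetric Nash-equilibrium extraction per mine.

29

A representative mine's profit is π_i = x_i(204 − X) − 30x_i − x_i², with X = x_i + Σ_{j≠i} x_j.
First-order condition: 174 − 4x_i − Σ_{j≠i} x_j = 0.
In a symmetric equilibrium every mine chooses the same x, so Σ_{j≠i} x_j = 2x. The condition becomes 174 − 6x = 0, giving x = 174/6 = 29.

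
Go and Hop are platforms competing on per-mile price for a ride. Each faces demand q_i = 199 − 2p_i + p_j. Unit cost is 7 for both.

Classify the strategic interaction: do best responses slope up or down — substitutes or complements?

Go's profit: π = (p_{Go} − 7)(199 − 2p_{Go} + p_{Hop}).
∂π/∂p_{Go} = 213 − 4p_{Go} + p_{Hop} = 0 ⇒ p_{Go} = 53.25 + 0.25p_{Hop}.
The best-response slope dp_{Go}/dp_{Hop} = 0.25 > 0: the reaction function is upward-sloping, so the choices are strategic complements.

strategic complements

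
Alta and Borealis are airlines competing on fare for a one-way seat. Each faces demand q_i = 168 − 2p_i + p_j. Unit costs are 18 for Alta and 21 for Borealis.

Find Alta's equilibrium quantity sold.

Alta's profit: π = (p_{Alta} − 18)(168 − 2p_{Alta} + p_{Borealis}).
∂π/∂p_{Alta} = 204 − 4p_{Alta} + p_{Borealis} = 0 ⇒ p_{Alta} = 51 + 0.25p_{Borealis}.
Similarly p_{Borealis} = 52.5 + 0.25p_{Alta}.
Plugging p_{Borealis} into Alta's best response: p_{Alta} = 51 + 0.25(52.5 + 0.25p_{Alta}) ⇒ 0.9375p_{Alta} = 64.125, so p_{Alta} = 68.4.
Then p_{Borealis} = 52.5 + 0.25·68.4 = 69.6.
q_{Alta} = 168 − 2·68.4 + 69.6 = 100.8.

100.8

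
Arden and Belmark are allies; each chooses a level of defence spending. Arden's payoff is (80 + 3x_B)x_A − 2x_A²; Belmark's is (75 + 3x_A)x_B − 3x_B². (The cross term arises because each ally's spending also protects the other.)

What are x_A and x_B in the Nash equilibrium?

47, 36

Expanding Arden's payoff: 80x_A + 3x_Bx_A − 2x_A².
∂π/∂x_A = 80 + 3x_B − 4x_A = 0, so x_A = 20 + 0.75x_B.
Likewise for Belmark: x_B = 12.5 + 0.5x_A.
Solving the two reaction functions simultaneously: (1 − (0.75)(0.5))x_A = 20 + 0.75·12.5, so 0.625x_A = 29.375 and x_A = 47.
Then x_B = 12.5 + 0.5·47 = 36.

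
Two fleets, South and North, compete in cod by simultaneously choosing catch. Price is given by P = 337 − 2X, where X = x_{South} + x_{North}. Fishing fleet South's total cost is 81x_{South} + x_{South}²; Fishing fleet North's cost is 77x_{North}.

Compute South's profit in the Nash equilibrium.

1905.12

Fishing fleet South's profit: π = x_{South}(337 − 2(x_{South} + x_{North})) − 81x_{South} − x_{South}².
∂π/∂x_{South} = 256 − 6x_{South} − 2x_{North} = 0, so x_{South} = 128/3 − (1/3)x_{North}.
For North: ∂π/∂x_{North} = 260 − 4x_{North} − 2x_{South} = 0 ⇒ x_{North} = 65 − 0.5x_{South}.
Solving the two reaction functions simultaneously: (1 − (−1/3)(−0.5))x_{South} = 128/3 − (1/3)·65, so (5/6)x_{South} = 21 and x_{South} = 25.2.
Then x_{North} = 65 − 0.5·25.2 = 52.4.
Price P = 337 − 2·77.6 = 181.8.
South's profit: (181.8 − 81)·25.2 − (25.2)² = 1905.12.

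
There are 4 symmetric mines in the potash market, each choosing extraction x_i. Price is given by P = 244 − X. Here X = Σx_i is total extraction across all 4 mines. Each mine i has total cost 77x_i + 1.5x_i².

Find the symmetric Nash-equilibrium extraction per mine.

20.875

A representative mine's profit is π_i = x_i(244 − X) − 77x_i − 1.5x_i², with X = x_i + Σ_{j≠i} x_j.
First-order condition: 167 − 5x_i − Σ_{j≠i} x_j = 0.
In a symmetric equilibrium every mine chooses the same x, so Σ_{j≠i} x_j = 3x. The condition becomes 167 − 8x = 0, giving x = 167/8 = 20.875.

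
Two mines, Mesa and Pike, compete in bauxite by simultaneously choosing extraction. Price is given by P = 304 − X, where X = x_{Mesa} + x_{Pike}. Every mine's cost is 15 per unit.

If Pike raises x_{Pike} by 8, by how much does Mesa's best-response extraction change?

Mine Mesa's profit: π = x_{Mesa}(304 − (x_{Mesa} + x_{Pike})) − 15x_{Mesa}.
∂π/∂x_{Mesa} = 289 − 2x_{Mesa} − x_{Pike} = 0, so x_{Mesa} = 144.5 − 0.5x_{Pike}.
The reaction-function slope is −0.5, so an 8-unit rise in x_{Pike} moves x_{Mesa} by −0.5 × 8 = −4. Mesa's best response falls — the actions are strategic substitutes.

-4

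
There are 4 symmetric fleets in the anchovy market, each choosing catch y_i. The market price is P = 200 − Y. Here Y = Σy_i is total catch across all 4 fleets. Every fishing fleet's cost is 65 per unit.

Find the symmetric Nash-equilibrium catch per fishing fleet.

A representative fishing fleet's profit is π_i = y_i(200 − Y) − 65y_i, with Y = y_i + Σ_{j≠i} y_j.
First-order condition: 135 − 2y_i − Σ_{j≠i} y_j = 0.
Imposing symmetry (y_j = y for all j) turns Σ_{j≠i} y_j into 3y, so 135 = 5y and y = 27.

27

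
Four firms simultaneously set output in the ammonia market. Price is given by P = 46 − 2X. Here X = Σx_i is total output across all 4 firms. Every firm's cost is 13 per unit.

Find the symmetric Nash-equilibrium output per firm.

A representative firm's profit is π_i = x_i(46 − 2X) − 13x_i, with X = x_i + Σ_{j≠i} x_j.
First-order condition: 33 − 4x_i − 2Σ_{j≠i} x_j = 0.
In a symmetric equilibrium every firm chooses the same x, so Σ_{j≠i} x_j = 3x. The condition becomes 33 − 10x = 0, giving x = 33/10 = 3.3.

3.3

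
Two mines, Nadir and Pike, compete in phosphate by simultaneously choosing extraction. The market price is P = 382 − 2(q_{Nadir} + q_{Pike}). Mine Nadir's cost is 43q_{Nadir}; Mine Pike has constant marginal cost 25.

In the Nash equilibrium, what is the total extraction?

Mine Nadir's profit: π = q_{Nadir}(382 − 2(q_{Nadir} + q_{Pike})) − 43q_{Nadir}.
∂π/∂q_{Nadir} = 339 − 4q_{Nadir} − 2q_{Pike} = 0, so q_{Nadir} = 84.75 − 0.5q_{Pike}.
By the same steps for Pike: q_{Pike} = 89.25 − 0.5q_{Nadir}.
Solving the two reaction functions simultaneously: (1 − (−0.5)(−0.5))q_{Nadir} = 84.75 − 0.5·89.25, so 0.75q_{Nadir} = 40.125 and q_{Nadir} = 53.5.
Then q_{Pike} = 89.25 − 0.5·53.5 = 62.5.
Total extraction: 53.5 + 62.5 = 116.

116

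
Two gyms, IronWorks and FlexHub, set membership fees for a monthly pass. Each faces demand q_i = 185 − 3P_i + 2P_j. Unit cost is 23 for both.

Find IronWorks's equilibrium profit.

4920.75

IronWorks's profit: π = (P_{IronWorks} − 23)(185 − 3P_{IronWorks} + 2P_{FlexHub}).
∂π/∂P_{IronWorks} = 254 − 6P_{IronWorks} + 2P_{FlexHub} = 0 ⇒ P_{IronWorks} = 127/3 + (1/3)P_{FlexHub}.
Setting P_{IronWorks} = P_{FlexHub} in the reaction function: P_{IronWorks} = 127/3 + (1/3)P_{IronWorks}, so P_{IronWorks} = (127/3) / (2/3) = 63.5.
q_{IronWorks} = 185 − 3·63.5 + 2·63.5 = 121.5.
Profit = (63.5 − 23)·121.5 = 4920.75.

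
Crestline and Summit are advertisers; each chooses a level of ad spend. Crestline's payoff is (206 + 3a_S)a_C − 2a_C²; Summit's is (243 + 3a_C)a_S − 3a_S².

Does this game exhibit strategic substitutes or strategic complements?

strategic complements

Expanding Crestline's payoff: 206a_C + 3a_Sa_C − 2a_C².
∂π/∂a_C = 206 + 3a_S − 4a_C = 0, so a_C = 51.5 + 0.75a_S.
The best-response slope da_C/da_S = 0.75 > 0: the reaction function is upward-sloping, so the choices are strategic complements.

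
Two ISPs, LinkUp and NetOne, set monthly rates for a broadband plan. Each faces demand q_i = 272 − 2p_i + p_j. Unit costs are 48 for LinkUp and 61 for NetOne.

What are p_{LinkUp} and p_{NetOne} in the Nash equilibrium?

124.4, 129.6

LinkUp's profit: π = (p_{LinkUp} − 48)(272 − 2p_{LinkUp} + p_{NetOne}).
∂π/∂p_{LinkUp} = 368 − 4p_{LinkUp} + p_{NetOne} = 0 ⇒ p_{LinkUp} = 92 + 0.25p_{NetOne}.
Similarly p_{NetOne} = 98.5 + 0.25p_{LinkUp}.
Plugging p_{NetOne} into LinkUp's best response: p_{LinkUp} = 92 + 0.25(98.5 + 0.25p_{LinkUp}) ⇒ 0.9375p_{LinkUp} = 116.625, so p_{LinkUp} = 124.4.
Then p_{NetOne} = 98.5 + 0.25·124.4 = 129.6.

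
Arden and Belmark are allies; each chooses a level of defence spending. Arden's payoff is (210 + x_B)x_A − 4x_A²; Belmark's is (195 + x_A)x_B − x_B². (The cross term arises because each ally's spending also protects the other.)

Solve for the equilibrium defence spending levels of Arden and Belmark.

Expanding Arden's payoff: 210x_A + x_Bx_A − 4x_A².
∂π/∂x_A = 210 + x_B − 8x_A = 0, so x_A = 26.25 + 0.125x_B.
Likewise for Belmark: x_B = 97.5 + 0.5x_A.
Substituting the second reaction function into the first: x_A = 26.25 + 0.125(97.5 + 0.5x_A), which gives 0.9375x_A = 38.4375 ⇒ x_A = 41.
Then x_B = 97.5 + 0.5·41 = 118.

41, 118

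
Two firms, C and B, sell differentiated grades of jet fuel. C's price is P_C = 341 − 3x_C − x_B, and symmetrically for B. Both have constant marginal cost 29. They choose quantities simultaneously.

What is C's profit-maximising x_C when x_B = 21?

Firm C's profit: π = x_C(341 − 3x_C − x_B) − 29x_C.
∂π/∂x_C = 312 − 6x_C − x_B = 0 ⇒ x_C = 52 − (1/6)x_B.
At x_B = 21: x_C = 52 − (1/6)·21 = 48.5.

48.5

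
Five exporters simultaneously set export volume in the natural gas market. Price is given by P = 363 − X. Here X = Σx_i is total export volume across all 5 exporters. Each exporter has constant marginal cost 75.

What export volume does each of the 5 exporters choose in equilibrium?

48

A representative exporter's profit is π_i = x_i(363 − X) − 75x_i, with X = x_i + Σ_{j≠i} x_j.
First-order condition: 288 − 2x_i − Σ_{j≠i} x_j = 0.
With identical exporters, set every x_j = x: then 288 − 2x − 4x = 0, i.e. x = 288/6 = 48.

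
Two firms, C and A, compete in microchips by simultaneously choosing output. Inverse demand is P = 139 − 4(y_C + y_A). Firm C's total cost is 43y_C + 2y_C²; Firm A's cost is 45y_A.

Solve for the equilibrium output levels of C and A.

Firm C's profit: π = y_C(139 − 4(y_C + y_A)) − 43y_C − 2y_C².
∂π/∂y_C = 96 − 12y_C − 4y_A = 0, so y_C = 8 − (1/3)y_A.
For A: ∂π/∂y_A = 94 − 8y_A − 4y_C = 0 ⇒ y_A = 11.75 − 0.5y_C.
Substituting the second reaction function into the first: y_C = 8 − (1/3)(11.75 − 0.5y_C), which gives (5/6)y_C = 49/12 ⇒ y_C = 4.9.
Then y_A = 11.75 − 0.5·4.9 = 9.3.

4.9, 9.3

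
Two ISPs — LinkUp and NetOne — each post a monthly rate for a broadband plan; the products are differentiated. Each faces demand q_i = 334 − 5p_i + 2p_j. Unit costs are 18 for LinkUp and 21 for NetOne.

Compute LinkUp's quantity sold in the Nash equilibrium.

176.5625

LinkUp's profit: π = (p_{LinkUp} − 18)(334 − 5p_{LinkUp} + 2p_{NetOne}).
∂π/∂p_{LinkUp} = 424 − 10p_{LinkUp} + 2p_{NetOne} = 0 ⇒ p_{LinkUp} = 42.4 + 0.2p_{NetOne}.
Similarly p_{NetOne} = 43.9 + 0.2p_{LinkUp}.
Plugging p_{NetOne} into LinkUp's best response: p_{LinkUp} = 42.4 + 0.2(43.9 + 0.2p_{LinkUp}) ⇒ 0.96p_{LinkUp} = 51.18, so p_{LinkUp} = 53.3125.
Then p_{NetOne} = 43.9 + 0.2·53.3125 = 54.5625.
q_{LinkUp} = 334 − 5·53.3125 + 2·54.5625 = 176.5625.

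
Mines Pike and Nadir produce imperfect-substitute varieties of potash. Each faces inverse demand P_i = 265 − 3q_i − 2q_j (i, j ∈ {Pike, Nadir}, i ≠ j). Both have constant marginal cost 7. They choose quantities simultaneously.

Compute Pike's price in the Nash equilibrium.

Mine Pike's profit: π = q_{Pike}(265 − 3q_{Pike} − 2q_{Nadir}) − 7q_{Pike}.
∂π/∂q_{Pike} = 258 − 6q_{Pike} − 2q_{Nadir} = 0 ⇒ q_{Pike} = 43 − (1/3)q_{Nadir}.
Setting q_{Pike} = q_{Nadir} in the reaction function: q_{Pike} = 43 − (1/3)q_{Pike}, so q_{Pike} = 43 / (4/3) = 32.25.
P_{Pike} = 265 − 3·32.25 − 2·32.25 = 103.75.

103.75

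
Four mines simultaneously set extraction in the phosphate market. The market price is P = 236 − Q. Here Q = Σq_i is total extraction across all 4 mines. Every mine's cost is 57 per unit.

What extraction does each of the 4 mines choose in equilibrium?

35.8

A representative mine's profit is π_i = q_i(236 − Q) − 57q_i, with Q = q_i + Σ_{j≠i} q_j.
First-order condition: 179 − 2q_i − Σ_{j≠i} q_j = 0.
Imposing symmetry (q_j = q for all j) turns Σ_{j≠i} q_j into 3q, so 179 = 5q and q = 35.8.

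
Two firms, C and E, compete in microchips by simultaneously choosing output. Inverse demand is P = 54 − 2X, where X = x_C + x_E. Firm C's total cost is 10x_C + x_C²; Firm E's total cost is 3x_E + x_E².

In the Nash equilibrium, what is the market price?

30.25

Firm C's profit: π = x_C(54 − 2(x_C + x_E)) − 10x_C − x_C².
∂π/∂x_C = 44 − 6x_C − 2x_E = 0, so x_C = 22/3 − (1/3)x_E.
By the same steps for E: x_E = 8.5 − (1/3)x_C.
Plugging x_E into C's best response: x_C = 22/3 − (1/3)(8.5 − (1/3)x_C) ⇒ (8/9)x_C = 4.5, so x_C = 5.0625.
Then x_E = 8.5 − (1/3)·5.0625 = 6.8125.
Equilibrium price: P = 54 − 2·11.875 = 30.25.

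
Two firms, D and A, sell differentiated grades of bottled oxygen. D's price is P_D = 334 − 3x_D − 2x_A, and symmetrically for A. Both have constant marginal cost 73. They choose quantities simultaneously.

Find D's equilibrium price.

170.875

Firm D's profit: π = x_D(334 − 3x_D − 2x_A) − 73x_D.
∂π/∂x_D = 261 − 6x_D − 2x_A = 0 ⇒ x_D = 43.5 − (1/3)x_A.
Setting x_D = x_A in the reaction function: x_D = 43.5 − (1/3)x_D, so x_D = 43.5 / (4/3) = 32.625.
P_D = 334 − 3·32.625 − 2·32.625 = 170.875.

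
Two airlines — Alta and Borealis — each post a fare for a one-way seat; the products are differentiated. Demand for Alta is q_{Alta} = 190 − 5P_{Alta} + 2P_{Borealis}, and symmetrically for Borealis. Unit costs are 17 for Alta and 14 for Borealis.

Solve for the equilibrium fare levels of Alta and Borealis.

Alta's profit: π = (P_{Alta} − 17)(190 − 5P_{Alta} + 2P_{Borealis}).
∂π/∂P_{Alta} = 275 − 10P_{Alta} + 2P_{Borealis} = 0 ⇒ P_{Alta} = 27.5 + 0.2P_{Borealis}.
Similarly P_{Borealis} = 26 + 0.2P_{Alta}.
Solving the two reaction functions simultaneously: (1 − (0.2)(0.2))P_{Alta} = 27.5 + 0.2·26, so 0.96P_{Alta} = 32.7 and P_{Alta} = 34.0625.
Then P_{Borealis} = 26 + 0.2·34.0625 = 32.8125.

34.0625, 32.8125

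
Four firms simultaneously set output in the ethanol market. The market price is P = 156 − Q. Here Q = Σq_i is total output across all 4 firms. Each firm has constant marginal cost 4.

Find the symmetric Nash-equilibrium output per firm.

30.4

A representative firm's profit is π_i = q_i(156 − Q) − 4q_i, with Q = q_i + Σ_{j≠i} q_j.
First-order condition: 152 − 2q_i − Σ_{j≠i} q_j = 0.
Imposing symmetry (q_j = q for all j) turns Σ_{j≠i} q_j into 3q, so 152 = 5q and q = 30.4.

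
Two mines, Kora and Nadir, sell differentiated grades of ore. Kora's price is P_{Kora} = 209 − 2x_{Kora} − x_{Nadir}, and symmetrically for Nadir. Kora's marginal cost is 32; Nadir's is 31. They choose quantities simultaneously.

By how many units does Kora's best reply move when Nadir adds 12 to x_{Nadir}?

-3

Mine Kora's profit: π = x_{Kora}(209 − 2x_{Kora} − x_{Nadir}) − 32x_{Kora}.
∂π/∂x_{Kora} = 177 − 4x_{Kora} − x_{Nadir} = 0 ⇒ x_{Kora} = 44.25 − 0.25x_{Nadir}.
The reaction-function slope is −0.25, so a 12-unit rise in x_{Nadir} moves x_{Kora} by −0.25 × 12 = −3. Kora's best response falls — the actions are strategic substitutes.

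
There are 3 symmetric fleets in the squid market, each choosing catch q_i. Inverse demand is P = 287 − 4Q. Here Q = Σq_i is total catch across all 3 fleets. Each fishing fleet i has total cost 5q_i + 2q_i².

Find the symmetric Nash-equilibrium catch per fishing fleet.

14.1

A representative fishing fleet's profit is π_i = q_i(287 − 4Q) − 5q_i − 2q_i², with Q = q_i + Σ_{j≠i} q_j.
First-order condition: 282 − 12q_i − 4Σ_{j≠i} q_j = 0.
With identical fishing fleets, set every q_j = q: then 282 − 12q − 8q = 0, i.e. q = 282/20 = 14.1.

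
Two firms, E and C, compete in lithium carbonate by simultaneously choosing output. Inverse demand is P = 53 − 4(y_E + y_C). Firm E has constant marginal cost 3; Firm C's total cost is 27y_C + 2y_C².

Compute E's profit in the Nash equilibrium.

Firm E's profit: π = y_E(53 − 4(y_E + y_C)) − 3y_E.
∂π/∂y_E = 50 − 8y_E − 4y_C = 0, so y_E = 6.25 − 0.5y_C.
For C: ∂π/∂y_C = 26 − 12y_C − 4y_E = 0 ⇒ y_C = 13/6 − (1/3)y_E.
Plugging y_C into E's best response: y_E = 6.25 − 0.5(13/6 − (1/3)y_E) ⇒ (5/6)y_E = 31/6, so y_E = 6.2.
Then y_C = 13/6 − (1/3)·6.2 = 0.1.
Price P = 53 − 4·6.3 = 27.8.
E's profit: (27.8 − 3)·6.2 = 153.76.

153.76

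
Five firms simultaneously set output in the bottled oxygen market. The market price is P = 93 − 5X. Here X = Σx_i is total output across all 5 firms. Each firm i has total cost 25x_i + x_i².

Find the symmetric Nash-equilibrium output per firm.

A representative firm's profit is π_i = x_i(93 − 5X) − 25x_i − x_i², with X = x_i + Σ_{j≠i} x_j.
First-order condition: 68 − 12x_i − 5Σ_{j≠i} x_j = 0.
Imposing symmetry (x_j = x for all j) turns Σ_{j≠i} x_j into 4x, so 68 = 32x and x = 2.125.

2.125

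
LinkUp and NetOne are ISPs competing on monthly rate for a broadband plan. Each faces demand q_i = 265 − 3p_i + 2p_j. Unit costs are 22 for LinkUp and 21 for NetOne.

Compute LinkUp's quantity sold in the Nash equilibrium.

181.6875

LinkUp's profit: π = (p_{LinkUp} − 22)(265 − 3p_{LinkUp} + 2p_{NetOne}).
∂π/∂p_{LinkUp} = 331 − 6p_{LinkUp} + 2p_{NetOne} = 0 ⇒ p_{LinkUp} = 331/6 + (1/3)p_{NetOne}.
Similarly p_{NetOne} = 164/3 + (1/3)p_{LinkUp}.
Solving the two reaction functions simultaneously: (1 − (1/3)(1/3))p_{LinkUp} = 331/6 + (1/3)·(164/3), so (8/9)p_{LinkUp} = 1321/18 and p_{LinkUp} = 82.5625.
Then p_{NetOne} = 164/3 + (1/3)·82.5625 = 82.1875.
q_{LinkUp} = 265 − 3·82.5625 + 2·82.1875 = 181.6875.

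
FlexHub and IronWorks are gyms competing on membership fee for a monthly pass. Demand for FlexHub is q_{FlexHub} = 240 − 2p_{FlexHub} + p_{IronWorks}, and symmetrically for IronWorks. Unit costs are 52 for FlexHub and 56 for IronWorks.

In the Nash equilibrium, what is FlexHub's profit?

7988.48

FlexHub's profit: π = (p_{FlexHub} − 52)(240 − 2p_{FlexHub} + p_{IronWorks}).
∂π/∂p_{FlexHub} = 344 − 4p_{FlexHub} + p_{IronWorks} = 0 ⇒ p_{FlexHub} = 86 + 0.25p_{IronWorks}.
Similarly p_{IronWorks} = 88 + 0.25p_{FlexHub}.
Solving the two reaction functions simultaneously: (1 − (0.25)(0.25))p_{FlexHub} = 86 + 0.25·88, so 0.9375p_{FlexHub} = 108 and p_{FlexHub} = 115.2.
Then p_{IronWorks} = 88 + 0.25·115.2 = 116.8.
q_{FlexHub} = 240 − 2·115.2 + 116.8 = 126.4.
Profit = (115.2 − 52)·126.4 = 7988.48.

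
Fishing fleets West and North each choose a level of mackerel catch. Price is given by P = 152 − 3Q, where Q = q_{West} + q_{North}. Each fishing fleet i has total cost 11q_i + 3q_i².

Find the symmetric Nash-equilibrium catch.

9.4

Fishing fleet West's profit: π = q_{West}(152 − 3(q_{West} + q_{North})) − 11q_{West} − 3q_{West}².
∂π/∂q_{West} = 141 − 12q_{West} − 3q_{North} = 0, so q_{West} = 11.75 − 0.25q_{North}.
By symmetry q_{North} = q_{West}; substituting into the reaction function, 1.25q_{West} = 11.75 and q_{West} = 9.4.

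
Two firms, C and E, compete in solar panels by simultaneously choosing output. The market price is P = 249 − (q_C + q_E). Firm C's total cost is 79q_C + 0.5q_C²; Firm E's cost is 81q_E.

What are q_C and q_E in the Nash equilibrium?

34.4, 66.8

Firm C's profit: π = q_C(249 − (q_C + q_E)) − 79q_C − 0.5q_C².
∂π/∂q_C = 170 − 3q_C − q_E = 0, so q_C = 170/3 − (1/3)q_E.
For E: ∂π/∂q_E = 168 − 2q_E − q_C = 0 ⇒ q_E = 84 − 0.5q_C.
Plugging q_E into C's best response: q_C = 170/3 − (1/3)(84 − 0.5q_C) ⇒ (5/6)q_C = 86/3, so q_C = 34.4.
Then q_E = 84 − 0.5·34.4 = 66.8.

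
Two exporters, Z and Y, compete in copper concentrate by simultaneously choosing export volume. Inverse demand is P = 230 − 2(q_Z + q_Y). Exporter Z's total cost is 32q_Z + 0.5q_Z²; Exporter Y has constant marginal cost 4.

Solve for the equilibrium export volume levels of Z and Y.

21.25, 45.875

Exporter Z's profit: π = q_Z(230 − 2(q_Z + q_Y)) − 32q_Z − 0.5q_Z².
∂π/∂q_Z = 198 − 5q_Z − 2q_Y = 0, so q_Z = 39.6 − 0.4q_Y.
For Y: ∂π/∂q_Y = 226 − 4q_Y − 2q_Z = 0 ⇒ q_Y = 56.5 − 0.5q_Z.
Plugging q_Y into Z's best response: q_Z = 39.6 − 0.4(56.5 − 0.5q_Z) ⇒ 0.8q_Z = 17, so q_Z = 21.25.
Then q_Y = 56.5 − 0.5·21.25 = 45.875.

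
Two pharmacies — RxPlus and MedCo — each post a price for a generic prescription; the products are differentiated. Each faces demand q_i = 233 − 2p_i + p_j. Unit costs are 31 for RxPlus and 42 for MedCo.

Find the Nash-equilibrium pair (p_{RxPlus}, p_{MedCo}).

RxPlus's profit: π = (p_{RxPlus} − 31)(233 − 2p_{RxPlus} + p_{MedCo}).
∂π/∂p_{RxPlus} = 295 − 4p_{RxPlus} + p_{MedCo} = 0 ⇒ p_{RxPlus} = 73.75 + 0.25p_{MedCo}.
Similarly p_{MedCo} = 79.25 + 0.25p_{RxPlus}.
Solving the two reaction functions simultaneously: (1 − (0.25)(0.25))p_{RxPlus} = 73.75 + 0.25·79.25, so 0.9375p_{RxPlus} = 93.5625 and p_{RxPlus} = 99.8.
Then p_{MedCo} = 79.25 + 0.25·99.8 = 104.2.

99.8, 104.2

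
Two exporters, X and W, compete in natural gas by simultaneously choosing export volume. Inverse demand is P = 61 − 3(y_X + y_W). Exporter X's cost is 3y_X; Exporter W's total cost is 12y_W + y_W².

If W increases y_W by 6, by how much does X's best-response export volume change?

-3

Exporter X's profit: π = y_X(61 − 3(y_X + y_W)) − 3y_X.
∂π/∂y_X = 58 − 6y_X − 3y_W = 0, so y_X = 29/3 − 0.5y_W.
The reaction-function slope is −0.5, so a 6-unit rise in y_W moves y_X by −0.5 × 6 = −3. X's best response falls — the actions are strategic substitutes.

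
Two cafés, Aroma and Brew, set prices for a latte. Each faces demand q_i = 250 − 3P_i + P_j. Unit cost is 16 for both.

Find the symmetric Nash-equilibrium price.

Aroma's profit: π = (P_{Aroma} − 16)(250 − 3P_{Aroma} + P_{Brew}).
∂π/∂P_{Aroma} = 298 − 6P_{Aroma} + P_{Brew} = 0 ⇒ P_{Aroma} = 149/3 + (1/6)P_{Brew}.
By symmetry P_{Brew} = P_{Aroma}; substituting into the reaction function, (5/6)P_{Aroma} = 149/3 and P_{Aroma} = 59.6.

59.6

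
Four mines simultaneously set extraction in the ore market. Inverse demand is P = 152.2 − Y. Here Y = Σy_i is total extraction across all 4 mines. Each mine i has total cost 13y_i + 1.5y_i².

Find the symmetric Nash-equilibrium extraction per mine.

17.4

A representative mine's profit is π_i = y_i(152.2 − Y) − 13y_i − 1.5y_i², with Y = y_i + Σ_{j≠i} y_j.
First-order condition: 139.2 − 5y_i − Σ_{j≠i} y_j = 0.
With identical mines, set every y_j = y: then 139.2 − 5y − 3y = 0, i.e. y = 139.2/8 = 17.4.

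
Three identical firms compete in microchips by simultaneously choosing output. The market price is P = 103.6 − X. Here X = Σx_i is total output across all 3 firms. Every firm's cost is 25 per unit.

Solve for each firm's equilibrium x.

A representative firm's profit is π_i = x_i(103.6 − X) − 25x_i, with X = x_i + Σ_{j≠i} x_j.
First-order condition: 78.6 − 2x_i − Σ_{j≠i} x_j = 0.
Imposing symmetry (x_j = x for all j) turns Σ_{j≠i} x_j into 2x, so 78.6 = 4x and x = 19.65.

19.65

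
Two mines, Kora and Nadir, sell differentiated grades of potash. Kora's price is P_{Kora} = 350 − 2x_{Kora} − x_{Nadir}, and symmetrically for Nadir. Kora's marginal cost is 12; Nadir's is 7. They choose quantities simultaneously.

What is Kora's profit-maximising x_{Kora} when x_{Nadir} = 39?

Mine Kora's profit: π = x_{Kora}(350 − 2x_{Kora} − x_{Nadir}) − 12x_{Kora}.
∂π/∂x_{Kora} = 338 − 4x_{Kora} − x_{Nadir} = 0 ⇒ x_{Kora} = 84.5 − 0.25x_{Nadir}.
At x_{Nadir} = 39: x_{Kora} = 84.5 − 0.25·39 = 74.75.

74.75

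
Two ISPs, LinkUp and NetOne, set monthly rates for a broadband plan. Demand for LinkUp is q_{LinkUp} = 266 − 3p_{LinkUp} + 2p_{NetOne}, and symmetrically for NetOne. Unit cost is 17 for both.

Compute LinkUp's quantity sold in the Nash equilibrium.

186.75

LinkUp's profit: π = (p_{LinkUp} − 17)(266 − 3p_{LinkUp} + 2p_{NetOne}).
∂π/∂p_{LinkUp} = 317 − 6p_{LinkUp} + 2p_{NetOne} = 0 ⇒ p_{LinkUp} = 317/6 + (1/3)p_{NetOne}.
The game is symmetric, so in equilibrium p_{NetOne} = p_{LinkUp}: the reaction function gives (2/3)p_{LinkUp} = 317/6, hence p_{LinkUp} = 79.25.
q_{LinkUp} = 266 − 3·79.25 + 2·79.25 = 186.75.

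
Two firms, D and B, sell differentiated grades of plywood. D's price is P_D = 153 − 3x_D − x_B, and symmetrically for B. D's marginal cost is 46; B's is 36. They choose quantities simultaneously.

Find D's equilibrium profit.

Firm D's profit: π = x_D(153 − 3x_D − x_B) − 46x_D.
∂π/∂x_D = 107 − 6x_D − x_B = 0 ⇒ x_D = 107/6 − (1/6)x_B.
Similarly x_B = 19.5 − (1/6)x_D.
Substituting the second reaction function into the first: x_D = 107/6 − (1/6)(19.5 − (1/6)x_D), which gives (35/36)x_D = 175/12 ⇒ x_D = 15.
Then x_B = 19.5 − (1/6)·15 = 17.
P_D = 153 − 3·15 − 17 = 91.
Profit = (91 − 46)·15 = 675.

675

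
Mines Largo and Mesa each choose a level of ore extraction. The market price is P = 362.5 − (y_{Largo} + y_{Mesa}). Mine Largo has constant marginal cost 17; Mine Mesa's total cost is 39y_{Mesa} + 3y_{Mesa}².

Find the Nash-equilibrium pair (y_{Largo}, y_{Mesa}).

162.7, 20.1

Mine Largo's profit: π = y_{Largo}(362.5 − (y_{Largo} + y_{Mesa})) − 17y_{Largo}.
∂π/∂y_{Largo} = 345.5 − 2y_{Largo} − y_{Mesa} = 0, so y_{Largo} = 172.75 − 0.5y_{Mesa}.
For Mesa: ∂π/∂y_{Mesa} = 323.5 − 8y_{Mesa} − y_{Largo} = 0 ⇒ y_{Mesa} = 40.4375 − 0.125y_{Largo}.
Substituting the second reaction function into the first: y_{Largo} = 172.75 − 0.5(40.4375 − 0.125y_{Largo}), which gives 0.9375y_{Largo} = 4881/32 ⇒ y_{Largo} = 162.7.
Then y_{Mesa} = 40.4375 − 0.125·162.7 = 20.1.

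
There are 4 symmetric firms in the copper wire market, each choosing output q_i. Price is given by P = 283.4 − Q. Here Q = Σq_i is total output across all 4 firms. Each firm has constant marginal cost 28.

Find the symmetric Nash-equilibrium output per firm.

A representative firm's profit is π_i = q_i(283.4 − Q) − 28q_i, with Q = q_i + Σ_{j≠i} q_j.
First-order condition: 255.4 − 2q_i − Σ_{j≠i} q_j = 0.
In a symmetric equilibrium every firm chooses the same q, so Σ_{j≠i} q_j = 3q. The condition becomes 255.4 − 5q = 0, giving q = 255.4/5 = 51.08.

51.08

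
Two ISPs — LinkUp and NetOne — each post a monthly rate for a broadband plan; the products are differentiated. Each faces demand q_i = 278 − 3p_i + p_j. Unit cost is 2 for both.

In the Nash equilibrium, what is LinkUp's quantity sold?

LinkUp's profit: π = (p_{LinkUp} − 2)(278 − 3p_{LinkUp} + p_{NetOne}).
∂π/∂p_{LinkUp} = 284 − 6p_{LinkUp} + p_{NetOne} = 0 ⇒ p_{LinkUp} = 142/3 + (1/6)p_{NetOne}.
The game is symmetric, so in equilibrium p_{NetOne} = p_{LinkUp}: the reaction function gives (5/6)p_{LinkUp} = 142/3, hence p_{LinkUp} = 56.8.
q_{LinkUp} = 278 − 3·56.8 + 56.8 = 164.4.

164.4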